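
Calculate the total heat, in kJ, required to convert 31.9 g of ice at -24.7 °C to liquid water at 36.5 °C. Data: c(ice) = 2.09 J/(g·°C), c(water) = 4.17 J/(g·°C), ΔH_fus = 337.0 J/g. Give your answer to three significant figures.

q1 (heat ice -24.7→0.0 °C): 31.9 × 2.09 × 24.7 = 1647 J
q2 (melt at 0 °C): 31.9 × 337.0 = 10750 J
q3 (heat water 0.0→36.5 °C): 31.9 × 4.17 × 36.5 = 4855 J
Total: 1647 + 10750 + 4855 = 17252 J = 17.3 kJ

q = 17.3 kJ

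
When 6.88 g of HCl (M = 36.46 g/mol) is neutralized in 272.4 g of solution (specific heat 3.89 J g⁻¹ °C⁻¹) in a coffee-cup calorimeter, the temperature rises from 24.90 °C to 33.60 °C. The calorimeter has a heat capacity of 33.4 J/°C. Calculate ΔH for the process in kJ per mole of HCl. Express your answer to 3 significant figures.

ΔH = -50.4 kJ/mol

|ΔT| = |33.60 − 24.90| = 8.70 °C
|q_surr| = (272.4 × 3.89 + 33.4) × 8.70 = 1093.036 × 8.70 = 9509 J
n(HCl) = 6.88 / 36.46 = 0.1887 mol
Temperature rose, so q_rxn = −|q_surr| = -9.509 kJ
ΔH = q_rxn / n = -50.39 kJ/mol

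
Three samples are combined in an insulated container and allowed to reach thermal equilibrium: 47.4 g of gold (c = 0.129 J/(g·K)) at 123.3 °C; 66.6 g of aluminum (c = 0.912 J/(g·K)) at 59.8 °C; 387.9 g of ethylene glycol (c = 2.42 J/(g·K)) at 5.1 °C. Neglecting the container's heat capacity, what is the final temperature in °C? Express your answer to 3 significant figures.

T_f = 9.12 °C

Σ mᵢcᵢ(T − Tᵢ) = 0  ⇒  T = Σ mᵢcᵢTᵢ / Σ mᵢcᵢ
Σ mᵢcᵢ = 47.4×0.129 + 66.6×0.912 + 387.9×2.42 = 1005.5718
Σ mᵢcᵢTᵢ = 6.1146×123.3 + 60.7392×59.8 + 938.718×5.1 = 9173.6
T = 9173.6 / 1005.5718 = 9.123 °C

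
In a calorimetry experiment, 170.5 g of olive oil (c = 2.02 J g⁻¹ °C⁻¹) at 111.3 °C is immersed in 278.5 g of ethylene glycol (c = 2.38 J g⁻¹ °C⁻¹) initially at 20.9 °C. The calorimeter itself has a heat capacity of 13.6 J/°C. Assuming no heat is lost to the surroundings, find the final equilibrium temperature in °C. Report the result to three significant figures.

T_f = 51.4 °C

Heat lost by olive oil = heat gained by ethylene glycol + calorimeter.
(170.5)(2.02)(111.3 − T) = [(278.5)(2.38) + 13.6](T − 20.9)
344.41 (111.3 − T) = 676.43 (T − 20.9)
38333 − 344.41 T = 676.43 T − 14137
52470 = 1020.84 T
T = 51.40 °C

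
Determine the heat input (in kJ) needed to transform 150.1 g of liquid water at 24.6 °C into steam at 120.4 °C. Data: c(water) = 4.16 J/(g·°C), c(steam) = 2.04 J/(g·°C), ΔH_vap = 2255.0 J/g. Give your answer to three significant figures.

q = 392 kJ

q1 (heat water 24.6→100.0 °C): 150.1 × 4.16 × 75.4 = 47081 J
q2 (vaporize at 100 °C): 150.1 × 2255.0 = 338476 J
q3 (heat steam 100.0→120.4 °C): 150.1 × 2.04 × 20.4 = 6247 J
Total: 47081 + 338476 + 6247 = 391804 J = 392 kJ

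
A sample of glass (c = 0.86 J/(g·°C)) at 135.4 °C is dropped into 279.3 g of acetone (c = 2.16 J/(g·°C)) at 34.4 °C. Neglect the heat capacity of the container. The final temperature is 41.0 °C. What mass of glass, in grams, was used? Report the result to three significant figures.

q_gained = (279.3 × 2.16) × (41.0 − 34.4) = 3982 J
q_lost = m × 0.86 × (135.4 − 41.0) = 81.184 m
m = 3982 / 81.184 = 49.0 g

m = 49.0 g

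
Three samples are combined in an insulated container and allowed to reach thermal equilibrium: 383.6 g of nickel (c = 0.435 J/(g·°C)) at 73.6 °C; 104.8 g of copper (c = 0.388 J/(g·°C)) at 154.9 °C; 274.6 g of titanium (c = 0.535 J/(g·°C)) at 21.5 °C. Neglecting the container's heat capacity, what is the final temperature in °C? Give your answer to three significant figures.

Σ mᵢcᵢ(T − Tᵢ) = 0  ⇒  T = Σ mᵢcᵢTᵢ / Σ mᵢcᵢ
Σ mᵢcᵢ = 383.6×0.435 + 104.8×0.388 + 274.6×0.535 = 354.4394
Σ mᵢcᵢTᵢ = 166.866×73.6 + 40.6624×154.9 + 146.911×21.5 = 21739
T = 21739 / 354.4394 = 61.33 °C

T_f = 61.3 °C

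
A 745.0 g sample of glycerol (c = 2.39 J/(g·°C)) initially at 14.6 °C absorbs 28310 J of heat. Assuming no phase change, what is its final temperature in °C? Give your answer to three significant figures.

ΔT = q / (m c) = 28310 / (745.0 × 2.39) = 15.90 °C
T_f = 14.6 + 15.90 = 30.50 °C

T_f = 30.5 °C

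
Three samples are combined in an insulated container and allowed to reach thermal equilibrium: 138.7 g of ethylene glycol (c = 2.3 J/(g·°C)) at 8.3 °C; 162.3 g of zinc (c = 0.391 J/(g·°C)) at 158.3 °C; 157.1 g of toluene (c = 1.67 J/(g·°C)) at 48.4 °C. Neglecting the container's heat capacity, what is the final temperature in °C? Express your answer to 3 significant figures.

Σ mᵢcᵢ(T − Tᵢ) = 0  ⇒  T = Σ mᵢcᵢTᵢ / Σ mᵢcᵢ
Σ mᵢcᵢ = 138.7×2.3 + 162.3×0.391 + 157.1×1.67 = 644.8263
Σ mᵢcᵢTᵢ = 319.01×8.3 + 63.4593×158.3 + 262.357×48.4 = 25391
T = 25391 / 644.8263 = 39.38 °C

T_f = 39.4 °C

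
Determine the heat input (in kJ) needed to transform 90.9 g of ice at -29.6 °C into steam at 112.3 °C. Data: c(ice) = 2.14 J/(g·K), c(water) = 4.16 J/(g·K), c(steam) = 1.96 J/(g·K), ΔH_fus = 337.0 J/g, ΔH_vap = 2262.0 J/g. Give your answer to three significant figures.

q1 (heat ice -29.6→0.0 °C): 90.9 × 2.14 × 29.6 = 5758 J
q2 (melt at 0 °C): 90.9 × 337.0 = 30633 J
q3 (heat water 0.0→100.0 °C): 90.9 × 4.16 × 100.0 = 37814 J
q4 (vaporize at 100 °C): 90.9 × 2262.0 = 205616 J
q5 (heat steam 100.0→112.3 °C): 90.9 × 1.96 × 12.3 = 2191 J
Total: 5758 + 30633 + 37814 + 205616 + 2191 = 282012 J = 282 kJ

q = 282 kJ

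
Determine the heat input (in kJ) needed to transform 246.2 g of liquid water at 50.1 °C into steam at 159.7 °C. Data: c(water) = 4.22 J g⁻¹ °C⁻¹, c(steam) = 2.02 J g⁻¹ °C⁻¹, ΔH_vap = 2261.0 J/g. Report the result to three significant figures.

q = 638 kJ

q1 (heat water 50.1→100.0 °C): 246.2 × 4.22 × 49.9 = 51844 J
q2 (vaporize at 100 °C): 246.2 × 2261.0 = 556658 J
q3 (heat steam 100.0→159.7 °C): 246.2 × 2.02 × 59.7 = 29690 J
Total: 51844 + 556658 + 29690 = 638192 J = 638 kJ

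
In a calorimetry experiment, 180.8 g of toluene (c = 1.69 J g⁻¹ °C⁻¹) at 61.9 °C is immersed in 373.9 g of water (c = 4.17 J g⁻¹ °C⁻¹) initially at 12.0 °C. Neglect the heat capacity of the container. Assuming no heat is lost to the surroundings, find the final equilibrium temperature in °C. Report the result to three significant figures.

Heat lost by toluene = heat gained by water.
(180.8)(1.69)(61.9 − T) = (373.9)(4.17)(T − 12.0)
305.552 (61.9 − T) = 1559.163 (T − 12.0)
18914 − 305.552 T = 1559.163 T − 18710
37624 = 1864.715 T
T = 20.18 °C

T_f = 20.2 °C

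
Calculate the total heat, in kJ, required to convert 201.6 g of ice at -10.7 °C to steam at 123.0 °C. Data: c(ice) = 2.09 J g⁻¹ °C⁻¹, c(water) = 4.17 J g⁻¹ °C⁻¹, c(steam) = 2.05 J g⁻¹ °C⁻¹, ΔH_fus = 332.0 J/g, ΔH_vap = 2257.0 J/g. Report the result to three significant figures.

q = 620 kJ

q1 (heat ice -10.7→0.0 °C): 201.6 × 2.09 × 10.7 = 4508 J
q2 (melt at 0 °C): 201.6 × 332.0 = 66931 J
q3 (heat water 0.0→100.0 °C): 201.6 × 4.17 × 100.0 = 84067 J
q4 (vaporize at 100 °C): 201.6 × 2257.0 = 455011 J
q5 (heat steam 100.0→123.0 °C): 201.6 × 2.05 × 23.0 = 9505 J
Total: 4508 + 66931 + 84067 + 455011 + 9505 = 620022 J = 620 kJ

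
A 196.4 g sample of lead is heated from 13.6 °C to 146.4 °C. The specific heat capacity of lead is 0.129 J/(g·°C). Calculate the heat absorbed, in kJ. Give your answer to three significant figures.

q = 3.36 kJ

q = m c ΔT = 196.4 × 0.129 × (146.4 − 13.6)
q = 196.4 × 0.129 × 132.8 = 3364.6 J = 3.36 kJ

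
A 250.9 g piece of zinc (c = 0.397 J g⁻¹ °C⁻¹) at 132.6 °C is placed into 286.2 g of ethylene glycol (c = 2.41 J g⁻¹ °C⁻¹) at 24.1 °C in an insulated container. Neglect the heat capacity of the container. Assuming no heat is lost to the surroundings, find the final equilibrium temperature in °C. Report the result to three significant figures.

T_f = 37.8 °C

Heat lost by zinc = heat gained by ethylene glycol.
(250.9)(0.397)(132.6 − T) = (286.2)(2.41)(T − 24.1)
99.6073 (132.6 − T) = 689.742 (T − 24.1)
13208 − 99.6073 T = 689.742 T − 16623
29831 = 789.3493 T
T = 37.79 °C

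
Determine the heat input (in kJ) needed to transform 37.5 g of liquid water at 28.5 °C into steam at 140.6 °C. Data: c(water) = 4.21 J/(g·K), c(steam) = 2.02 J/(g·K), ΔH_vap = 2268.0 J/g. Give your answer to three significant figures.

q = 99.4 kJ

q1 (heat water 28.5→100.0 °C): 37.5 × 4.21 × 71.5 = 11288 J
q2 (vaporize at 100 °C): 37.5 × 2268.0 = 85050 J
q3 (heat steam 100.0→140.6 °C): 37.5 × 2.02 × 40.6 = 3075 J
Total: 11288 + 85050 + 3075 = 99413 J = 99.4 kJ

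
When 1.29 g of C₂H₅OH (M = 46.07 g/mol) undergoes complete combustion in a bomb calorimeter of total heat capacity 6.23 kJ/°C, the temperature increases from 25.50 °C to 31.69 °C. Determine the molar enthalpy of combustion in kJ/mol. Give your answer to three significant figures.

ΔH = -1380 kJ/mol

ΔT = 31.69 − 25.50 = 6.19 °C
q_cal = C_cal × ΔT = 6.23 × 6.19 = 38.5637 kJ
n = 1.29 / 46.07 = 0.02800 mol
q_rxn = −q_cal = -38.5637 kJ
ΔH = -38.5637 / 0.02800 = -1377 kJ/mol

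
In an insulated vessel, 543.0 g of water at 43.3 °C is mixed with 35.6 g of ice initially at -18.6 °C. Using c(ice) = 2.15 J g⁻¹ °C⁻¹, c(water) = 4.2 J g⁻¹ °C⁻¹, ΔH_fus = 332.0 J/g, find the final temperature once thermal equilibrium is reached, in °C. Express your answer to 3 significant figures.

T_f = 35.2 °C

Heat to bring ice to 0 °C and melt it: q₁ = 35.6×2.15×18.6 + 35.6×332.0 = 13243 J
Heat the water can supply cooling to 0 °C: 543.0×4.2×43.3 = 98750.0 J > q₁, so all ice melts.
Energy balance: 543.0×4.2×(43.3 − T) = 13243 + 35.6×4.2×(T − 0)
2280.6(43.3 − T) = 13243 + 149.52 T
98750.0 − 13243 = 2430.12 T
T = 85507.0 / 2430.12 = 35.19 °C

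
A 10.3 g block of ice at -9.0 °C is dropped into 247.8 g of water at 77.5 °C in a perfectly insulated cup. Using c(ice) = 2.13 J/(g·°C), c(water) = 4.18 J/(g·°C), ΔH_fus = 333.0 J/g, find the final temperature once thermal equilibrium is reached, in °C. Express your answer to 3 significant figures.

Heat to bring ice to 0 °C and melt it: q₁ = 10.3×2.13×9.0 + 10.3×333.0 = 3627.4 J
Heat the water can supply cooling to 0 °C: 247.8×4.18×77.5 = 80274.8 J > q₁, so all ice melts.
Energy balance: 247.8×4.18×(77.5 − T) = 3627.4 + 10.3×4.18×(T − 0)
1035.804(77.5 − T) = 3627.4 + 43.054 T
80274.8 − 3627.4 = 1078.858 T
T = 76647.4 / 1078.858 = 71.04 °C

T_f = 71.0 °C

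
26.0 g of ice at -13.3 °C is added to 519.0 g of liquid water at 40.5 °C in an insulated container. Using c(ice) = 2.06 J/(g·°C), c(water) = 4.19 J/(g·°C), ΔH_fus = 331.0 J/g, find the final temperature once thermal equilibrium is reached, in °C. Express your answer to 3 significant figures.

Heat to bring ice to 0 °C and melt it: q₁ = 26.0×2.06×13.3 + 26.0×331.0 = 9318.3 J
Heat the water can supply cooling to 0 °C: 519.0×4.19×40.5 = 88071.7 J > q₁, so all ice melts.
Energy balance: 519.0×4.19×(40.5 − T) = 9318.3 + 26.0×4.19×(T − 0)
2174.61(40.5 − T) = 9318.3 + 108.94 T
88071.7 − 9318.3 = 2283.55 T
T = 78753.4 / 2283.55 = 34.49 °C

T_f = 34.5 °C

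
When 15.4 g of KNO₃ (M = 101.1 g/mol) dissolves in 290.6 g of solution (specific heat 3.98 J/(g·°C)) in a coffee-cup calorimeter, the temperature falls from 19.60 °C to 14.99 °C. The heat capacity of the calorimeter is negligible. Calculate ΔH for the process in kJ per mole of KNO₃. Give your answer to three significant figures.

|ΔT| = |14.99 − 19.60| = 4.61 °C
|q_surr| = (290.6 × 3.98) × 4.61 = 1156.588 × 4.61 = 5332 J
n(KNO₃) = 15.4 / 101.1 = 0.1523 mol
Temperature fell, so q_rxn = +|q_surr| = 5.332 kJ
ΔH = q_rxn / n = 35.01 kJ/mol

ΔH = 35.0 kJ/mol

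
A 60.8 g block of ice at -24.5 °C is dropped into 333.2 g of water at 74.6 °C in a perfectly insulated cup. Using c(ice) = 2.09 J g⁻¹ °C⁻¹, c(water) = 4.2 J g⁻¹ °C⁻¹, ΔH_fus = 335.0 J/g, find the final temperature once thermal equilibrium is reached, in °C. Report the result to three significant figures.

T_f = 48.9 °C

Heat to bring ice to 0 °C and melt it: q₁ = 60.8×2.09×24.5 + 60.8×335.0 = 23481 J
Heat the water can supply cooling to 0 °C: 333.2×4.2×74.6 = 104398 J > q₁, so all ice melts.
Energy balance: 333.2×4.2×(74.6 − T) = 23481 + 60.8×4.2×(T − 0)
1399.44(74.6 − T) = 23481 + 255.36 T
104398 − 23481 = 1654.80 T
T = 80917 / 1654.80 = 48.90 °C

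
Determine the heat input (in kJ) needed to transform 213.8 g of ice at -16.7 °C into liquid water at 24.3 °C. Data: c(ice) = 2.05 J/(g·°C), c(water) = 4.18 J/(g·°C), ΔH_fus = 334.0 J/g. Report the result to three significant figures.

q1 (heat ice -16.7→0.0 °C): 213.8 × 2.05 × 16.7 = 7319 J
q2 (melt at 0 °C): 213.8 × 334.0 = 71409 J
q3 (heat water 0.0→24.3 °C): 213.8 × 4.18 × 24.3 = 21717 J
Total: 7319 + 71409 + 21717 = 100445 J = 100 kJ

q = 100 kJ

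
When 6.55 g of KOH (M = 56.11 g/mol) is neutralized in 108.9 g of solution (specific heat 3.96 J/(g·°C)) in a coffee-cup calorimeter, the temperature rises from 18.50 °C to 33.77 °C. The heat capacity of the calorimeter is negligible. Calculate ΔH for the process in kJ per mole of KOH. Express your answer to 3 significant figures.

|ΔT| = |33.77 − 18.50| = 15.27 °C
|q_surr| = (108.9 × 3.96) × 15.27 = 431.244 × 15.27 = 6585 J
n(KOH) = 6.55 / 56.11 = 0.1167 mol
Temperature rose, so q_rxn = −|q_surr| = -6.585 kJ
ΔH = q_rxn / n = -56.43 kJ/mol

ΔH = -56.4 kJ/mol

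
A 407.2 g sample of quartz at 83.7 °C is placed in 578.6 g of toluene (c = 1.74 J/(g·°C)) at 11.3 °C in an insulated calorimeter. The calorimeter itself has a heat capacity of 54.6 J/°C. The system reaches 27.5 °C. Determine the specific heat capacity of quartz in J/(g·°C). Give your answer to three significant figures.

c = 0.751 J/(g·°C)

q_gained = (578.6 × 1.74 + 54.6) × (27.5 − 11.3) = 17190 J
q_lost = 407.2 × c × (83.7 − 27.5) = 22884.64 c
Set equal: c = 17190 / 22884.64 = 0.751 J/(g·°C)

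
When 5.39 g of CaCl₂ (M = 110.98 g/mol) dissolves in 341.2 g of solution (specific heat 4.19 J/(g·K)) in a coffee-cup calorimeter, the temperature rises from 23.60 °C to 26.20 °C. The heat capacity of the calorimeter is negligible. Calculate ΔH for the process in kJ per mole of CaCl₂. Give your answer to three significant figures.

ΔH = -76.5 kJ/mol

|ΔT| = |26.20 − 23.60| = 2.60 °C
|q_surr| = (341.2 × 4.19) × 2.60 = 1429.628 × 2.60 = 3717 J
n(CaCl₂) = 5.39 / 110.98 = 0.04857 mol
Temperature rose, so q_rxn = −|q_surr| = -3.717 kJ
ΔH = q_rxn / n = -76.53 kJ/mol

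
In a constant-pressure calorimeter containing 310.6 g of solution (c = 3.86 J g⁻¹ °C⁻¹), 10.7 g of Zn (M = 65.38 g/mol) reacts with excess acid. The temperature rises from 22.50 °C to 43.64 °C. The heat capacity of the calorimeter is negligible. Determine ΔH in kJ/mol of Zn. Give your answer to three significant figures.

|ΔT| = |43.64 − 22.50| = 21.14 °C
|q_surr| = (310.6 × 3.86) × 21.14 = 1198.916 × 21.14 = 25350 J
n(Zn) = 10.7 / 65.38 = 0.1637 mol
Temperature rose, so q_rxn = −|q_surr| = -25.35 kJ
ΔH = q_rxn / n = -154.9 kJ/mol

ΔH = -155 kJ/mol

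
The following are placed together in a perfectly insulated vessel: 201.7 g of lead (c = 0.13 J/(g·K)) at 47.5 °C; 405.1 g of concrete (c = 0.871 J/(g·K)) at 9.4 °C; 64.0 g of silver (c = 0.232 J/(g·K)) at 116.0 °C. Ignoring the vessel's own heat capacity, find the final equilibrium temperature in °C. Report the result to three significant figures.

Σ mᵢcᵢ(T − Tᵢ) = 0  ⇒  T = Σ mᵢcᵢTᵢ / Σ mᵢcᵢ
Σ mᵢcᵢ = 201.7×0.13 + 405.1×0.871 + 64.0×0.232 = 393.9111
Σ mᵢcᵢTᵢ = 26.221×47.5 + 352.8421×9.4 + 14.848×116.0 = 6284.6
T = 6284.6 / 393.9111 = 15.95 °C

T_f = 16.0 °C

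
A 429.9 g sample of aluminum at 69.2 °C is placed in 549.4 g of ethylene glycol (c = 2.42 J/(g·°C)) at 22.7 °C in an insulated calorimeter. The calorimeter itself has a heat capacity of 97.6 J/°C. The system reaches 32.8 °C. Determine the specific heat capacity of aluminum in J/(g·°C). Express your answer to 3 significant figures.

q_gained = (549.4 × 2.42 + 97.6) × (32.8 − 22.7) = 14410 J
q_lost = 429.9 × c × (69.2 − 32.8) = 15648.36 c
Set equal: c = 14410 / 15648.36 = 0.921 J/(g·°C)

c = 0.921 J/(g·°C)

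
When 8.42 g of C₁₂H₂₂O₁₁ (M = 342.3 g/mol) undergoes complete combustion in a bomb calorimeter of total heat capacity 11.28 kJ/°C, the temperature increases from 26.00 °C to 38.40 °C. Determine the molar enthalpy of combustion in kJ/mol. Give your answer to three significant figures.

ΔH = -5690 kJ/mol

ΔT = 38.40 − 26.00 = 12.40 °C
q_cal = C_cal × ΔT = 11.28 × 12.40 = 139.872 kJ
n = 8.42 / 342.3 = 0.02460 mol
q_rxn = −q_cal = -139.872 kJ
ΔH = -139.872 / 0.02460 = -5686 kJ/mol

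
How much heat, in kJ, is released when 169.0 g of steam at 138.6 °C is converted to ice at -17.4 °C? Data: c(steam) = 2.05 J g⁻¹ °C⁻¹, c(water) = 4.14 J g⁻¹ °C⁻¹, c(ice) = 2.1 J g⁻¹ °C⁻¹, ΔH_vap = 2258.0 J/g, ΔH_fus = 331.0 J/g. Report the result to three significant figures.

q = 527 kJ

q1 (cool steam 138.6→100 °C): 169.0 × 2.05 × 38.6 = 13373 J
q2 (condense at 100 °C): 169.0 × 2258.0 = 381602 J
q3 (cool water 100→0 °C): 169.0 × 4.14 × 100.0 = 69966 J
q4 (freeze at 0 °C): 169.0 × 331.0 = 55939 J
q5 (cool ice 0→-17.4 °C): 169.0 × 2.1 × 17.4 = 6175 J
Total: 13373 + 381602 + 69966 + 55939 + 6175 = 527055 J = 527 kJ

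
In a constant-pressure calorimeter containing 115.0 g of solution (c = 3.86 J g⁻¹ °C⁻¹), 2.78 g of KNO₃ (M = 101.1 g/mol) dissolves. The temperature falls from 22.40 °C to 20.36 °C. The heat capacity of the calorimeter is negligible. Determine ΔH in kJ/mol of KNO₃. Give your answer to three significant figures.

ΔH = 32.9 kJ/mol

|ΔT| = |20.36 − 22.40| = 2.04 °C
|q_surr| = (115.0 × 3.86) × 2.04 = 443.9 × 2.04 = 905.6 J
n(KNO₃) = 2.78 / 101.1 = 0.02750 mol
Temperature fell, so q_rxn = +|q_surr| = 0.9056 kJ
ΔH = q_rxn / n = 32.93 kJ/mol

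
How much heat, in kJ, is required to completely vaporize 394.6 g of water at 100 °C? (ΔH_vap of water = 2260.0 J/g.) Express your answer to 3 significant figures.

q = 892 kJ

q = m × ΔH_vap = 394.6 × 2260.0 = 891800 J = 892 kJ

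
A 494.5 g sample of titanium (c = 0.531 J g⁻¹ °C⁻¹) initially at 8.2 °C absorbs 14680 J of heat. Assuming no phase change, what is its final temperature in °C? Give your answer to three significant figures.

ΔT = q / (m c) = 14680 / (494.5 × 0.531) = 55.91 °C
T_f = 8.2 + 55.91 = 64.11 °C

T_f = 64.1 °C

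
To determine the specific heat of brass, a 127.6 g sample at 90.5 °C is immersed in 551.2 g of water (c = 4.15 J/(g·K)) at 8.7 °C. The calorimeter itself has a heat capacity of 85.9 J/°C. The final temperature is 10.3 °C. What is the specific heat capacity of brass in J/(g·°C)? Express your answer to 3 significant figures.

c = 0.371 J/(g·°C)

q_gained = (551.2 × 4.15 + 85.9) × (10.3 − 8.7) = 3797 J
q_lost = 127.6 × c × (90.5 − 10.3) = 10233.52 c
Set equal: c = 3797 / 10233.52 = 0.371 J/(g·°C)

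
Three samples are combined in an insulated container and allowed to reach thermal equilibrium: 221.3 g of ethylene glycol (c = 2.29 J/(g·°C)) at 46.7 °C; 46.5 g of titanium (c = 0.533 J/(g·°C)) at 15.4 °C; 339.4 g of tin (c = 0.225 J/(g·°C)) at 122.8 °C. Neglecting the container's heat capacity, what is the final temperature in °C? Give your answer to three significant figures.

Σ mᵢcᵢ(T − Tᵢ) = 0  ⇒  T = Σ mᵢcᵢTᵢ / Σ mᵢcᵢ
Σ mᵢcᵢ = 221.3×2.29 + 46.5×0.533 + 339.4×0.225 = 607.9265
Σ mᵢcᵢTᵢ = 506.777×46.7 + 24.7845×15.4 + 76.365×122.8 = 33426
T = 33426 / 607.9265 = 54.98 °C

T_f = 55.0 °C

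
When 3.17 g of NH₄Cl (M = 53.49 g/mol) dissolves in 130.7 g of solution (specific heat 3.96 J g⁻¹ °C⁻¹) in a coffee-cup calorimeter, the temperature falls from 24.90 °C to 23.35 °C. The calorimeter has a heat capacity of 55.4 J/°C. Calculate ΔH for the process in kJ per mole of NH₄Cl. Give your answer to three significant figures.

|ΔT| = |23.35 − 24.90| = 1.55 °C
|q_surr| = (130.7 × 3.96 + 55.4) × 1.55 = 572.972 × 1.55 = 888.1 J
n(NH₄Cl) = 3.17 / 53.49 = 0.05926 mol
Temperature fell, so q_rxn = +|q_surr| = 0.8881 kJ
ΔH = q_rxn / n = 14.99 kJ/mol

ΔH = 15.0 kJ/mol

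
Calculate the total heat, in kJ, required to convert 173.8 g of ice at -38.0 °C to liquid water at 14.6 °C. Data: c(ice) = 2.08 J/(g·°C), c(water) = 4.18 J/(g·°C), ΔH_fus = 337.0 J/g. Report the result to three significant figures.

q1 (heat ice -38.0→0.0 °C): 173.8 × 2.08 × 38.0 = 13737 J
q2 (melt at 0 °C): 173.8 × 337.0 = 58571 J
q3 (heat water 0.0→14.6 °C): 173.8 × 4.18 × 14.6 = 10607 J
Total: 13737 + 58571 + 10607 = 82915 J = 82.9 kJ

q = 82.9 kJ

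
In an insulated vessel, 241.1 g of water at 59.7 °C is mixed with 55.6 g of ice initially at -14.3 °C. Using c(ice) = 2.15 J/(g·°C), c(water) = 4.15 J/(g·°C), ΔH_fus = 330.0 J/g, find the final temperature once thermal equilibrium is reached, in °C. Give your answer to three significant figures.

T_f = 32.2 °C

Heat to bring ice to 0 °C and melt it: q₁ = 55.6×2.15×14.3 + 55.6×330.0 = 20057 J
Heat the water can supply cooling to 0 °C: 241.1×4.15×59.7 = 59733.7 J > q₁, so all ice melts.
Energy balance: 241.1×4.15×(59.7 − T) = 20057 + 55.6×4.15×(T − 0)
1000.565(59.7 − T) = 20057 + 230.74 T
59733.7 − 20057 = 1231.305 T
T = 39676.7 / 1231.305 = 32.22 °C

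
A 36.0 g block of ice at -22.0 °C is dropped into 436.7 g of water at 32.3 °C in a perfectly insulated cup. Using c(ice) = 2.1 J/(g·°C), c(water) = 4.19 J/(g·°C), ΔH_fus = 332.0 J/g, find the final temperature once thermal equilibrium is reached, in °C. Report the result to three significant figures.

Heat to bring ice to 0 °C and melt it: q₁ = 36.0×2.1×22.0 + 36.0×332.0 = 13615 J
Heat the water can supply cooling to 0 °C: 436.7×4.19×32.3 = 59101.7 J > q₁, so all ice melts.
Energy balance: 436.7×4.19×(32.3 − T) = 13615 + 36.0×4.19×(T − 0)
1829.773(32.3 − T) = 13615 + 150.84 T
59101.7 − 13615 = 1980.613 T
T = 45486.7 / 1980.613 = 22.97 °C

T_f = 23.0 °C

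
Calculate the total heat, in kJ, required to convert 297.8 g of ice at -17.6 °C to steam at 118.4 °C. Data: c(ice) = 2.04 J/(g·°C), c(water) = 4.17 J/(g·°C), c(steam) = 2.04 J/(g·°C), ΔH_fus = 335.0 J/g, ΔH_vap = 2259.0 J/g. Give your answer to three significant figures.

q1 (heat ice -17.6→0.0 °C): 297.8 × 2.04 × 17.6 = 10692 J
q2 (melt at 0 °C): 297.8 × 335.0 = 99763 J
q3 (heat water 0.0→100.0 °C): 297.8 × 4.17 × 100.0 = 124183 J
q4 (vaporize at 100 °C): 297.8 × 2259.0 = 672730 J
q5 (heat steam 100.0→118.4 °C): 297.8 × 2.04 × 18.4 = 11178 J
Total: 10692 + 99763 + 124183 + 672730 + 11178 = 918546 J = 919 kJ

q = 919 kJ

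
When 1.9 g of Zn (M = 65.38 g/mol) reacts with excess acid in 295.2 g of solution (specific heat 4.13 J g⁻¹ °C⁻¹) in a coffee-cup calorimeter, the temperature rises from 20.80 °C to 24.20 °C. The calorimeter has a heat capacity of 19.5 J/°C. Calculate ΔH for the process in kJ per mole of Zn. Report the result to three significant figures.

ΔH = -145 kJ/mol

|ΔT| = |24.20 − 20.80| = 3.40 °C
|q_surr| = (295.2 × 4.13 + 19.5) × 3.40 = 1238.676 × 3.40 = 4211 J
n(Zn) = 1.9 / 65.38 = 0.02906 mol
Temperature rose, so q_rxn = −|q_surr| = -4.211 kJ
ΔH = q_rxn / n = -144.9 kJ/mol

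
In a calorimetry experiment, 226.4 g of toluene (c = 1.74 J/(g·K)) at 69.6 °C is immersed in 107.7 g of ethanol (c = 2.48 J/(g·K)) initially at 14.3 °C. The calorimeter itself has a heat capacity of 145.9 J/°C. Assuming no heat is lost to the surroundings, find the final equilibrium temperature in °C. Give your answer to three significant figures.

Heat lost by toluene = heat gained by ethanol + calorimeter.
(226.4)(1.74)(69.6 − T) = [(107.7)(2.48) + 145.9](T − 14.3)
393.936 (69.6 − T) = 412.996 (T − 14.3)
27418 − 393.936 T = 412.996 T − 5905.8
33323.8 = 806.932 T
T = 41.30 °C

T_f = 41.3 °C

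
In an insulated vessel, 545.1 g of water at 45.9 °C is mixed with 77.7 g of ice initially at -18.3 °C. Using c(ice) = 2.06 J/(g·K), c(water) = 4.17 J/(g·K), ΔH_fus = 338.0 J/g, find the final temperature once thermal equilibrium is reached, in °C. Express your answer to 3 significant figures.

Heat to bring ice to 0 °C and melt it: q₁ = 77.7×2.06×18.3 + 77.7×338.0 = 29192 J
Heat the water can supply cooling to 0 °C: 545.1×4.17×45.9 = 104334 J > q₁, so all ice melts.
Energy balance: 545.1×4.17×(45.9 − T) = 29192 + 77.7×4.17×(T − 0)
2273.067(45.9 − T) = 29192 + 324.009 T
104334 − 29192 = 2597.076 T
T = 75142 / 2597.076 = 28.93 °C

T_f = 28.9 °C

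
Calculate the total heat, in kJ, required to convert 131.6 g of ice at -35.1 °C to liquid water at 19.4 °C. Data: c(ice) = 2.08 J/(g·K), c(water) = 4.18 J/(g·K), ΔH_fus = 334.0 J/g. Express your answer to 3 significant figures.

q1 (heat ice -35.1→0.0 °C): 131.6 × 2.08 × 35.1 = 9608 J
q2 (melt at 0 °C): 131.6 × 334.0 = 43954 J
q3 (heat water 0.0→19.4 °C): 131.6 × 4.18 × 19.4 = 10672 J
Total: 9608 + 43954 + 10672 = 64234 J = 64.2 kJ

q = 64.2 kJ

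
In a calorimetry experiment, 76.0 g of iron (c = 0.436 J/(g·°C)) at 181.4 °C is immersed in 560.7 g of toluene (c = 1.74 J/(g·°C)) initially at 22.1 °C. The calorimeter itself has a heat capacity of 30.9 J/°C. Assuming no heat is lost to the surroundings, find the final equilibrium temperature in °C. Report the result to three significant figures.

T_f = 27.2 °C

Heat lost by iron = heat gained by toluene + calorimeter.
(76.0)(0.436)(181.4 − T) = [(560.7)(1.74) + 30.9](T − 22.1)
33.136 (181.4 − T) = 1006.518 (T − 22.1)
6010.9 − 33.136 T = 1006.518 T − 22244
28254.9 = 1039.654 T
T = 27.18 °C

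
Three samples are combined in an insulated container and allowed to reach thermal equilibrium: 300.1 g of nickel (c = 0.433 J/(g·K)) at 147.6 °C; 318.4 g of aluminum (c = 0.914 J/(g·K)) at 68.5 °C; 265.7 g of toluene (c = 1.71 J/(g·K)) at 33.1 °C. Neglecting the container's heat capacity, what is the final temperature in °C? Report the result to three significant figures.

T_f = 61.9 °C

Σ mᵢcᵢ(T − Tᵢ) = 0  ⇒  T = Σ mᵢcᵢTᵢ / Σ mᵢcᵢ
Σ mᵢcᵢ = 300.1×0.433 + 318.4×0.914 + 265.7×1.71 = 875.3079
Σ mᵢcᵢTᵢ = 129.9433×147.6 + 291.0176×68.5 + 454.347×33.1 = 54153
T = 54153 / 875.3079 = 61.87 °C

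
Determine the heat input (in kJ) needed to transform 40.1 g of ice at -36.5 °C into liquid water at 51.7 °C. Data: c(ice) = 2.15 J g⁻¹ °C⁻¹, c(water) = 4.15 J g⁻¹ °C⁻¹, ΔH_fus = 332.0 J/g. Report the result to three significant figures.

q1 (heat ice -36.5→0.0 °C): 40.1 × 2.15 × 36.5 = 3147 J
q2 (melt at 0 °C): 40.1 × 332.0 = 13313 J
q3 (heat water 0.0→51.7 °C): 40.1 × 4.15 × 51.7 = 8604 J
Total: 3147 + 13313 + 8604 = 25064 J = 25.1 kJ

q = 25.1 kJ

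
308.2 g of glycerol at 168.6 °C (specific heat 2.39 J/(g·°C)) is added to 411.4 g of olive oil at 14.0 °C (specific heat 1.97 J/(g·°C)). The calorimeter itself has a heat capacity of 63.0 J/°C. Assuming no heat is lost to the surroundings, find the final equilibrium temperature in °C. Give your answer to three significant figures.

T_f = 84.7 °C

Heat lost by glycerol = heat gained by olive oil + calorimeter.
(308.2)(2.39)(168.6 − T) = [(411.4)(1.97) + 63.0](T − 14.0)
736.598 (168.6 − T) = 873.458 (T − 14.0)
124190 − 736.598 T = 873.458 T − 12228
136418 = 1610.056 T
T = 84.73 °C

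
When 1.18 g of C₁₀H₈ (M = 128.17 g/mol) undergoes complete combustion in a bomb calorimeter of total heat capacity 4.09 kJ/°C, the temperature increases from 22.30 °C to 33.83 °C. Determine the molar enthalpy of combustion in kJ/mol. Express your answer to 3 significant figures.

ΔT = 33.83 − 22.30 = 11.53 °C
q_cal = C_cal × ΔT = 4.09 × 11.53 = 47.1577 kJ
n = 1.18 / 128.17 = 0.009207 mol
q_rxn = −q_cal = -47.1577 kJ
ΔH = -47.1577 / 0.009207 = -5122 kJ/mol

ΔH = -5120 kJ/mol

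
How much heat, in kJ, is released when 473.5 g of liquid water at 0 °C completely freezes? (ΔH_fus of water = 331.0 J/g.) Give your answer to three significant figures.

q = 157 kJ

q = m × ΔH_fus = 473.5 × 331.0 = 156700 J = 157 kJ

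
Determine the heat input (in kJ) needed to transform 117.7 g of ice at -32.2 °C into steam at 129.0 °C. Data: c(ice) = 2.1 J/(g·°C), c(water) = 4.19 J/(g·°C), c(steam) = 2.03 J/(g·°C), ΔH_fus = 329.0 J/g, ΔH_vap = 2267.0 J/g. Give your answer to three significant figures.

q = 370 kJ

q1 (heat ice -32.2→0.0 °C): 117.7 × 2.1 × 32.2 = 7959 J
q2 (melt at 0 °C): 117.7 × 329.0 = 38723 J
q3 (heat water 0.0→100.0 °C): 117.7 × 4.19 × 100.0 = 49316 J
q4 (vaporize at 100 °C): 117.7 × 2267.0 = 266826 J
q5 (heat steam 100.0→129.0 °C): 117.7 × 2.03 × 29.0 = 6929 J
Total: 7959 + 38723 + 49316 + 266826 + 6929 = 369753 J = 370 kJ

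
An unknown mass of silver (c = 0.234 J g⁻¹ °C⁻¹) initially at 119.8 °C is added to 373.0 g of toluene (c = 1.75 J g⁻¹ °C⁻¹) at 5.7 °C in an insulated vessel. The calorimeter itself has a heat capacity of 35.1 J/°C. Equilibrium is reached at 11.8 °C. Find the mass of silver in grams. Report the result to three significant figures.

q_gained = (373.0 × 1.75 + 35.1) × (11.8 − 5.7) = 4196 J
q_lost = m × 0.234 × (119.8 − 11.8) = 25.272 m
m = 4196 / 25.272 = 166 g

m = 166 g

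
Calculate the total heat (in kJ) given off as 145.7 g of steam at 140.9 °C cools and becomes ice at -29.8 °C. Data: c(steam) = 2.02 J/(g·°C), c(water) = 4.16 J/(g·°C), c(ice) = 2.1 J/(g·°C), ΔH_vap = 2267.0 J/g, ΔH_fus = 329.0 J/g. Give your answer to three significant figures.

q = 460 kJ

q1 (cool steam 140.9→100 °C): 145.7 × 2.02 × 40.9 = 12037 J
q2 (condense at 100 °C): 145.7 × 2267.0 = 330302 J
q3 (cool water 100→0 °C): 145.7 × 4.16 × 100.0 = 60611 J
q4 (freeze at 0 °C): 145.7 × 329.0 = 47935 J
q5 (cool ice 0→-29.8 °C): 145.7 × 2.1 × 29.8 = 9118 J
Total: 12037 + 330302 + 60611 + 47935 + 9118 = 460003 J = 460 kJ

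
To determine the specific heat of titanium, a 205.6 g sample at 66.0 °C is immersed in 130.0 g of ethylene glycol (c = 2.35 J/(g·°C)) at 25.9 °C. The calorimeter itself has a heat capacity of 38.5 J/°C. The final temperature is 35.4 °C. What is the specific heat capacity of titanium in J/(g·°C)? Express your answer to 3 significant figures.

q_gained = (130.0 × 2.35 + 38.5) × (35.4 − 25.9) = 3268 J
q_lost = 205.6 × c × (66.0 − 35.4) = 6291.36 c
Set equal: c = 3268 / 6291.36 = 0.519 J/(g·°C)

c = 0.519 J/(g·°C)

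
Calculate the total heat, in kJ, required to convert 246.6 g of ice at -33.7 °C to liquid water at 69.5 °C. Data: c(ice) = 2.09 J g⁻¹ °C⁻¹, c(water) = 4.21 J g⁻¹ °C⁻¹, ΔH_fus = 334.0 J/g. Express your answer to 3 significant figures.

q1 (heat ice -33.7→0.0 °C): 246.6 × 2.09 × 33.7 = 17369 J
q2 (melt at 0 °C): 246.6 × 334.0 = 82364 J
q3 (heat water 0.0→69.5 °C): 246.6 × 4.21 × 69.5 = 72154 J
Total: 17369 + 82364 + 72154 = 171887 J = 172 kJ

q = 172 kJ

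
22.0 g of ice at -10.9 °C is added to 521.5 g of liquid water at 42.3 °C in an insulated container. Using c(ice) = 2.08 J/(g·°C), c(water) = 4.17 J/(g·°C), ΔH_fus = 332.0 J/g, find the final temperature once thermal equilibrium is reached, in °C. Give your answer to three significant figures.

T_f = 37.1 °C

Heat to bring ice to 0 °C and melt it: q₁ = 22.0×2.08×10.9 + 22.0×332.0 = 7802.8 J
Heat the water can supply cooling to 0 °C: 521.5×4.17×42.3 = 91987.9 J > q₁, so all ice melts.
Energy balance: 521.5×4.17×(42.3 − T) = 7802.8 + 22.0×4.17×(T − 0)
2174.655(42.3 − T) = 7802.8 + 91.74 T
91987.9 − 7802.8 = 2266.395 T
T = 84185.1 / 2266.395 = 37.14 °C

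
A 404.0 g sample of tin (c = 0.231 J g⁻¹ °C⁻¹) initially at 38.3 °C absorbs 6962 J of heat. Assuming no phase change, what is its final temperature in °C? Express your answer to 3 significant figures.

ΔT = q / (m c) = 6962 / (404.0 × 0.231) = 74.60 °C
T_f = 38.3 + 74.60 = 112.90 °C

T_f = 113 °C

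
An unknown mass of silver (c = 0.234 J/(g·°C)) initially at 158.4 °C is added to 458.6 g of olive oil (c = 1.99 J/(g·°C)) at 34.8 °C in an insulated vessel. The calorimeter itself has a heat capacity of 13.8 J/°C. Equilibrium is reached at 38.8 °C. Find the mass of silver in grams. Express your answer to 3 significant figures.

q_gained = (458.6 × 1.99 + 13.8) × (38.8 − 34.8) = 3706 J
q_lost = m × 0.234 × (158.4 − 38.8) = 27.9864 m
m = 3706 / 27.9864 = 132 g

m = 132 g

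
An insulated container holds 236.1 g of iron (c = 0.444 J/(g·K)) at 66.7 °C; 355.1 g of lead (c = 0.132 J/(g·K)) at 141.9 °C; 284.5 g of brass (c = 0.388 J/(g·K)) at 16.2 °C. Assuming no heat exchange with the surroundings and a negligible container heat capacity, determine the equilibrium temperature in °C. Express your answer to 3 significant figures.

T_f = 58.9 °C

Σ mᵢcᵢ(T − Tᵢ) = 0  ⇒  T = Σ mᵢcᵢTᵢ / Σ mᵢcᵢ
Σ mᵢcᵢ = 236.1×0.444 + 355.1×0.132 + 284.5×0.388 = 262.0876
Σ mᵢcᵢTᵢ = 104.8284×66.7 + 46.8732×141.9 + 110.386×16.2 = 15432
T = 15432 / 262.0876 = 58.88 °C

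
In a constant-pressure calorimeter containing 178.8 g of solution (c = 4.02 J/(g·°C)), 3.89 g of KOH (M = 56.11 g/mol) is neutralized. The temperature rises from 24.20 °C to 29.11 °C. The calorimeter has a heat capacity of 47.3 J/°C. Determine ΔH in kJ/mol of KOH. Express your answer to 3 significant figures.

ΔH = -54.3 kJ/mol

|ΔT| = |29.11 − 24.20| = 4.91 °C
|q_surr| = (178.8 × 4.02 + 47.3) × 4.91 = 766.076 × 4.91 = 3761.4 J
n(KOH) = 3.89 / 56.11 = 0.069328 mol
Temperature rose, so q_rxn = −|q_surr| = -3.7614 kJ
ΔH = q_rxn / n = -54.26 kJ/mol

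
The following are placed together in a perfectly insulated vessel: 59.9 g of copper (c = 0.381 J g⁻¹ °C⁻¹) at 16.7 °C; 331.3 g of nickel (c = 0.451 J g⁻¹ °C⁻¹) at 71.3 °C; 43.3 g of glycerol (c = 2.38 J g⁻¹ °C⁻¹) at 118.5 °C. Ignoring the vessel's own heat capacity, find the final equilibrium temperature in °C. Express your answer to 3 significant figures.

T_f = 84.4 °C

Σ mᵢcᵢ(T − Tᵢ) = 0  ⇒  T = Σ mᵢcᵢTᵢ / Σ mᵢcᵢ
Σ mᵢcᵢ = 59.9×0.381 + 331.3×0.451 + 43.3×2.38 = 275.2922
Σ mᵢcᵢTᵢ = 22.8219×16.7 + 149.4163×71.3 + 103.054×118.5 = 23246
T = 23246 / 275.2922 = 84.44 °C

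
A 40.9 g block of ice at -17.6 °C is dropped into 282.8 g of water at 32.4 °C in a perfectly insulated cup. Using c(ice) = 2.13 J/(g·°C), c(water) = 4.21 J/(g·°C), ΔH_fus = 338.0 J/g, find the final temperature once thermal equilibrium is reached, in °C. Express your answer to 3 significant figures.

Heat to bring ice to 0 °C and melt it: q₁ = 40.9×2.13×17.6 + 40.9×338.0 = 15357 J
Heat the water can supply cooling to 0 °C: 282.8×4.21×32.4 = 38575.1 J > q₁, so all ice melts.
Energy balance: 282.8×4.21×(32.4 − T) = 15357 + 40.9×4.21×(T − 0)
1190.588(32.4 − T) = 15357 + 172.189 T
38575.1 − 15357 = 1362.777 T
T = 23218.1 / 1362.777 = 17.04 °C

T_f = 17.0 °C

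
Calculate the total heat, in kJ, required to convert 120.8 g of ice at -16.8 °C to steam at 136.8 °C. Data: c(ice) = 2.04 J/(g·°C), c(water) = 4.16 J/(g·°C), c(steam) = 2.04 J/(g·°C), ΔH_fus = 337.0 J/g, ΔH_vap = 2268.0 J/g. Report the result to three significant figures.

q1 (heat ice -16.8→0.0 °C): 120.8 × 2.04 × 16.8 = 4140 J
q2 (melt at 0 °C): 120.8 × 337.0 = 40710 J
q3 (heat water 0.0→100.0 °C): 120.8 × 4.16 × 100.0 = 50253 J
q4 (vaporize at 100 °C): 120.8 × 2268.0 = 273974 J
q5 (heat steam 100.0→136.8 °C): 120.8 × 2.04 × 36.8 = 9069 J
Total: 4140 + 40710 + 50253 + 273974 + 9069 = 378146 J = 378 kJ

q = 378 kJ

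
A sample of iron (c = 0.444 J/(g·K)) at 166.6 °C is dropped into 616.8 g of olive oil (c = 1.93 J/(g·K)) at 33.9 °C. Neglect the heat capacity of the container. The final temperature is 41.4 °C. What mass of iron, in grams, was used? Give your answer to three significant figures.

m = 161 g

q_gained = (616.8 × 1.93) × (41.4 − 33.9) = 8928 J
q_lost = m × 0.444 × (166.6 − 41.4) = 55.5888 m
m = 8928 / 55.5888 = 161 g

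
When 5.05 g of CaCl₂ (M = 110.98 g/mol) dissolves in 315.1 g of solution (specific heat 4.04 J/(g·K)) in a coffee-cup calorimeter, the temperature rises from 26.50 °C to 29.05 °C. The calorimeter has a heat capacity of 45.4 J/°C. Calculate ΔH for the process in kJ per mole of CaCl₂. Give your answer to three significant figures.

ΔH = -73.9 kJ/mol

|ΔT| = |29.05 − 26.50| = 2.55 °C
|q_surr| = (315.1 × 4.04 + 45.4) × 2.55 = 1318.404 × 2.55 = 3362 J
n(CaCl₂) = 5.05 / 110.98 = 0.04550 mol
Temperature rose, so q_rxn = −|q_surr| = -3.362 kJ
ΔH = q_rxn / n = -73.89 kJ/mol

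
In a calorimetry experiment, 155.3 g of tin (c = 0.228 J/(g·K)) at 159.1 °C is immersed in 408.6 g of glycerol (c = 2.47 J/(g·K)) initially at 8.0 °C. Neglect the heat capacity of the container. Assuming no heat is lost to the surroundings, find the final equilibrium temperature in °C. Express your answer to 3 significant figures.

T_f = 13.1 °C

Heat lost by tin = heat gained by glycerol.
(155.3)(0.228)(159.1 − T) = (408.6)(2.47)(T − 8.0)
35.4084 (159.1 − T) = 1009.242 (T − 8.0)
5633.5 − 35.4084 T = 1009.242 T − 8073.9
13707.4 = 1044.6504 T
T = 13.12 °C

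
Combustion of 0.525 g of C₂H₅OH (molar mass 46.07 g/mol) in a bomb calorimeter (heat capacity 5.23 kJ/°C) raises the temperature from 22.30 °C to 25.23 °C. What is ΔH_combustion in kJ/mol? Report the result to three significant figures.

ΔT = 25.23 − 22.30 = 2.93 °C
q_cal = C_cal × ΔT = 5.23 × 2.93 = 15.3239 kJ
n = 0.525 / 46.07 = 0.01140 mol
q_rxn = −q_cal = -15.3239 kJ
ΔH = -15.3239 / 0.01140 = -1344 kJ/mol

ΔH = -1340 kJ/mol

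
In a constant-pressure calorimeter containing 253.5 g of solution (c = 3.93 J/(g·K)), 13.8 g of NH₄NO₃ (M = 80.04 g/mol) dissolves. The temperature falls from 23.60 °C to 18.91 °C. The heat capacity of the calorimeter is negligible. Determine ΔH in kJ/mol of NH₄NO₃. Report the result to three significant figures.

|ΔT| = |18.91 − 23.60| = 4.69 °C
|q_surr| = (253.5 × 3.93) × 4.69 = 996.255 × 4.69 = 4672 J
n(NH₄NO₃) = 13.8 / 80.04 = 0.1724 mol
Temperature fell, so q_rxn = +|q_surr| = 4.672 kJ
ΔH = q_rxn / n = 27.10 kJ/mol

ΔH = 27.1 kJ/mol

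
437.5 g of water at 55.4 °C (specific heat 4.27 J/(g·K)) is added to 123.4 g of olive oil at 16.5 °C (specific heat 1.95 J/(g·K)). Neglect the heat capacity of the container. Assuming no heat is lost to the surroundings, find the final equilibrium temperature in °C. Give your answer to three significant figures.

T_f = 51.0 °C

Heat lost by water = heat gained by olive oil.
(437.5)(4.27)(55.4 − T) = (123.4)(1.95)(T − 16.5)
1868.125 (55.4 − T) = 240.63 (T − 16.5)
103490 − 1868.125 T = 240.63 T − 3970.4
107460.4 = 2108.755 T
T = 50.96 °C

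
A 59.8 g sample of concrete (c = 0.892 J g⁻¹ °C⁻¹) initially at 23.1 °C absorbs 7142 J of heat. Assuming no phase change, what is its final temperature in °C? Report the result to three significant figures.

T_f = 157 °C

ΔT = q / (m c) = 7142 / (59.8 × 0.892) = 133.9 °C
T_f = 23.1 + 133.9 = 157.0 °C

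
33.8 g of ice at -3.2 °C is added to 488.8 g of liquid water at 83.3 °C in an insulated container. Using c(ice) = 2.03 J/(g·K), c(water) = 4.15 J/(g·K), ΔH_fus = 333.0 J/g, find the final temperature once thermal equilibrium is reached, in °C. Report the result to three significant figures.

T_f = 72.6 °C

Heat to bring ice to 0 °C and melt it: q₁ = 33.8×2.03×3.2 + 33.8×333.0 = 11475 J
Heat the water can supply cooling to 0 °C: 488.8×4.15×83.3 = 168976 J > q₁, so all ice melts.
Energy balance: 488.8×4.15×(83.3 − T) = 11475 + 33.8×4.15×(T − 0)
2028.52(83.3 − T) = 11475 + 140.27 T
168976 − 11475 = 2168.79 T
T = 157501 / 2168.79 = 72.62 °C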